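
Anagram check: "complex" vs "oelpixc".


Word 1: "complex" → sorted: celmopx
Word 2: "oelpixc" → sorted: ceilopx
Same letters? celmopx != ceilopx
Anagram = No


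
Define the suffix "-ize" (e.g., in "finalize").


Suffix: -ize
As in: finalize -> final + -ize
Meaning = to make


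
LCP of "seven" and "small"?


Word 1: "seven"
Word 2: "small"
Comparing from start:
  Pos 0: 's' == 's'
  Pos 1: 'e' != 'm' (stop)
LCP = "s" (length 1)


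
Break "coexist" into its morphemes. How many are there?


Word: "coexist"
Morphemes: co- + exist
Each morpheme carries meaning
= 2 morphemes


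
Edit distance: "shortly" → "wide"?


Word 1: "shortly" (length 7)
Word 2: "wide" (length 4)
One optimal edit sequence (insert/delete/substitute each cost 1):
  1. delete 's'  (+1)
  2. delete 'h'  (+1)
  3. delete 'o'  (+1)
  4. substitute 'r' -> 'w'  (+1)
  5. substitute 't' -> 'i'  (+1)
  6. substitute 'l' -> 'd'  (+1)
  7. substitute 'y' -> 'e'  (+1)
Total edit operations: 7
Edit distance = 7


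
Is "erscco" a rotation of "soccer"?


Word: "soccer", Candidate: "erscco"
Method: check if candidate is substring of word+word
"soccersoccer" contains "erscco"? No
Is rotation = No


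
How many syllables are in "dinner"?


Word: "dinner"
Syllable breakdown: din / ner
Counting: 2 parts
= 2 syllables


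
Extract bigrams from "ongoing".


Word: "ongoing" (length 7)
Number of bigrams = 7 - 2 + 1 = 6
  Position 0: "on"
  Position 1: "ng"
  Position 2: "go"
  Position 3: "oi"
  Position 4: "in"
  Position 5: "ng"
Bigrams = "on", "ng", "go", "oi", "in", "ng"


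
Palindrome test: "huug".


Word: "huug"
Reversed: "guuh"
Forward == Backward? huug != guuh
Palindrome = No


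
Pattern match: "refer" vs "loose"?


Pattern of "refer": [0, 1, 2, 1, 0]
Pattern of "loose": [0, 1, 1, 2, 3]
Patterns do not match
Same pattern = No


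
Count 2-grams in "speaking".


Word: "speaking" (length 8)
Number of 2-grams = length - 2 + 1 = 8 - 2 + 1
= 7


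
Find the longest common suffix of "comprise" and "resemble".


Word 1: "comprise"
Word 2: "resemble"
Comparing from end:
  Pos -1: 'e' == 'e'
  Pos -2: 's' != 'l' (stop)
LCS = "e" (length 1)


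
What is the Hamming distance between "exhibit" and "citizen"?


Comparing character by character (same length = 7):
  Pos 0: 'e' vs 'c' !=
  Pos 1: 'x' vs 'i' !=
  Pos 2: 'h' vs 't' !=
  Pos 3: 'i' vs 'i' =
  Pos 4: 'b' vs 'z' !=
  Pos 5: 'i' vs 'e' !=
  Pos 6: 't' vs 'n' !=
Hamming distance = 6


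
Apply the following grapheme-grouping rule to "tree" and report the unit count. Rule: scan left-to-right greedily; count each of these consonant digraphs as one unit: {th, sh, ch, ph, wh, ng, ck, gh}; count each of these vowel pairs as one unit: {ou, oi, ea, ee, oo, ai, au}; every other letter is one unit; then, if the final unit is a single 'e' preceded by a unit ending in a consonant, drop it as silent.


Word: "tree" (4 letters)
Left-to-right scan:
  1. 't' (letter)
  2. 'r' (letter)
  3. 'ee' (vowel-pair)
Units from scan: 3
Sound units = 3 units


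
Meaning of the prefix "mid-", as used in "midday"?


Prefix: mid-
As in: midday -> mid- + day
Meaning = middle


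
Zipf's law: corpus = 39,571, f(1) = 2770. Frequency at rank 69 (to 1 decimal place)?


Zipf's law: f(r) = f(1) / r
f(1) = 2770
f(69) = 2770 / 69
= 40.1 occurrences


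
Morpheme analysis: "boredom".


Word: "boredom"
Morphemes: bore + -dom
Each morpheme carries meaning
= 2 morphemes


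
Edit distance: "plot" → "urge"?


Word 1: "plot" (length 4)
Word 2: "urge" (length 4)
One optimal edit sequence (insert/delete/substitute each cost 1):
  1. substitute 'p' -> 'u'  (+1)
  2. substitute 'l' -> 'r'  (+1)
  3. substitute 'o' -> 'g'  (+1)
  4. substitute 't' -> 'e'  (+1)
Total edit operations: 4
Edit distance = 4


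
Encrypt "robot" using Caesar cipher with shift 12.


Word: "robot"
Shift: 12
Each letter → (letter + shift) mod 26:
  'r' (17) + 12 = 3 → 'd'
  'o' (14) + 12 = 0 → 'a'
  'b' (1) + 12 = 13 → 'n'
  'o' (14) + 12 = 0 → 'a'
  't' (19) + 12 = 5 → 'f'
Result = "danaf"


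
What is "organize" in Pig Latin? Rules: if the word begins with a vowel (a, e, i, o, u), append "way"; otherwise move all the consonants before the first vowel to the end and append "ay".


Word: "organize"
Starts with vowel → add 'way'
Pig Latin = "organizeway"


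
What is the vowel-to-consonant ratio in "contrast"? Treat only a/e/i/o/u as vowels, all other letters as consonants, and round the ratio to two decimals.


Word: "contrast"
Vowels (a,e,i,o,u): 2
Consonants: 6
Ratio = 2/6
= 0.33


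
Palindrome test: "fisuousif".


Word: "fisuousif"
Reversed: "fisuousif"
Forward == Backward? fisuousif == fisuousif
Palindrome = Yes


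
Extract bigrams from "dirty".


Word: "dirty" (length 5)
Number of bigrams = 5 - 2 + 1 = 4
  Position 0: "di"
  Position 1: "ir"
  Position 2: "rt"
  Position 3: "ty"
Bigrams = "di", "ir", "rt", "ty"


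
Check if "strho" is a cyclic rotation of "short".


Word: "short", Candidate: "strho"
Method: check if candidate is substring of word+word
"shortshort" contains "strho"? No
Is rotation = No


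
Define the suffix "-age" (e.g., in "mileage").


Suffix: -age
Example: mileage (mile + -age)
Meaning = result / collection


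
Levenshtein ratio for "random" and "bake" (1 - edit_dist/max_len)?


Word 1: "random" (length 6)
Word 2: "bake" (length 4)
One optimal edit sequence:
  1. substitute 'r' -> 'b'  (+1)
  2. keep 'a'
  3. delete 'n'  (+1)
  4. delete 'd'  (+1)
  5. substitute 'o' -> 'k'  (+1)
  6. substitute 'm' -> 'e'  (+1)
Edit distance = 5
Max length = max(6, 4) = 6
Similarity = 1 - 5/6
= 0.1667


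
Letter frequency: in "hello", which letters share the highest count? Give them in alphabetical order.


Word: "hello"
Letter counts:
  'e': 1
  'h': 1
  'l': 2
  'o': 1
Maximum count = 2
Most frequent = 'l' (2 times each)


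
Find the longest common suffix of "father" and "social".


Word 1: "father"
Word 2: "social"
Comparing from end:
  Pos -1: 'r' != 'l' (stop)
LCS = "" (length 0)


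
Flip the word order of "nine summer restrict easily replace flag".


Original: "nine summer restrict easily replace flag"
Words (1..n): nine | summer | restrict | easily | replace | flag
Reversed (n..1): flag | replace | easily | restrict | summer | nine
Result = "flag replace easily restrict summer nine"


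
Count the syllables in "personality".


Word: "personality"
Syllable breakdown: per-son-al-i-ty
Counting: 5 parts
= 5 syllables


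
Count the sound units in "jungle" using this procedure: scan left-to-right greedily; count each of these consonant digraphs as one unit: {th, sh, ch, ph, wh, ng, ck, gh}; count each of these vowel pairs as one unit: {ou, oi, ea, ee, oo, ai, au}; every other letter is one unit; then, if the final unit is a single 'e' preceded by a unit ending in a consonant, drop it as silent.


Word: "jungle" (6 letters)
Left-to-right scan:
  [1] 'j' (letter)
  [2] 'u' (letter)
  [3] 'ng' (digraph)
  [4] 'l' (letter)
  [5] 'e' (letter)
Units from scan: 5
Final unit is 'e' after a consonant -> drop as silent (-1)
Sound units = 4 units


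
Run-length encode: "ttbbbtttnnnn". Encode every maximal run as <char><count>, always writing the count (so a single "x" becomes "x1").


String: "ttbbbtttnnnn"
Scanning for consecutive runs:
  't' x 2
  'b' x 3
  't' x 3
  'n' x 4
RLE = "t2b3t3n4"


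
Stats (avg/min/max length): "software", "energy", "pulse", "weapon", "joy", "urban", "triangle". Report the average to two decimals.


Lengths: "software"=8, "energy"=6, "pulse"=5, "weapon"=6, "joy"=3, "urban"=5, "triangle"=8
Sum = 41, Count = 7
Average = 41/7 = 5.86
= avg=5.86, min=3, max=8


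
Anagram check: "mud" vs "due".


Word 1: "mud" → sorted: dmu
Word 2: "due" → sorted: deu
Same letters? dmu != deu
Anagram = No


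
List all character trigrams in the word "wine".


Word: "wine" (length 4)
Number of trigrams = 4 - 3 + 1 = 2
  Position 0: "win"
  Position 1: "ine"
Trigrams = "win", "ine"


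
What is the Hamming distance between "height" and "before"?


Comparing character by character (same length = 6):
  Pos 0: 'h' vs 'b' !=
  Pos 1: 'e' vs 'e' =
  Pos 2: 'i' vs 'f' !=
  Pos 3: 'g' vs 'o' !=
  Pos 4: 'h' vs 'r' !=
  Pos 5: 't' vs 'e' !=
Hamming distance = 5


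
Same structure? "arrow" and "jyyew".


Pattern of "arrow": [0, 1, 1, 2, 3]
Pattern of "jyyew": [0, 1, 1, 2, 3]
Patterns match
Same pattern = Yes


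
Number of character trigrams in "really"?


Word: "really" (length 6)
Number of 3-grams = length - 3 + 1 = 6 - 3 + 1
= 4


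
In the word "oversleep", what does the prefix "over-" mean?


Prefix: over-
Example: oversleep (over- + sleep)
Meaning = excessive


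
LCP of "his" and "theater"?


Word 1: "his"
Word 2: "theater"
Comparing from start:
  Pos 0: 'h' != 't' (stop)
LCP = "" (length 0)


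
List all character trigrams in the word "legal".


Word: "legal" (length 5)
Number of trigrams = 5 - 3 + 1 = 3
  Position 0: "leg"
  Position 1: "ega"
  Position 2: "gal"
Trigrams = "leg", "ega", "gal"


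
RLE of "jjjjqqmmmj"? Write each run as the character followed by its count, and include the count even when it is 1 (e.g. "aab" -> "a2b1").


String: "jjjjqqmmmj"
Scanning for consecutive runs:
  'j' x 4
  'q' x 2
  'm' x 3
  'j' x 1
RLE = "j4q2m3j1"


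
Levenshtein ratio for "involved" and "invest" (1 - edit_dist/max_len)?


Word 1: "involved" (length 8)
Word 2: "invest" (length 6)
One optimal edit sequence:
  1. keep 'i'
  2. keep 'n'
  3. keep 'v'
  4. delete 'o'  (+1)
  5. delete 'l'  (+1)
  6. substitute 'v' -> 'e'  (+1)
  7. substitute 'e' -> 's'  (+1)
  8. substitute 'd' -> 't'  (+1)
Edit distance = 5
Max length = max(8, 6) = 8
Similarity = 1 - 5/8
= 0.3750


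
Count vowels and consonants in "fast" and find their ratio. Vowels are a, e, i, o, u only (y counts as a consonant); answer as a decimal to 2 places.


Word: "fast"
Vowels (a,e,i,o,u): 1
Consonants: 3
Ratio = 1/3
= 0.33


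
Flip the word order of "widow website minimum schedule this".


Original: "widow website minimum schedule this"
Words (1..n): widow | website | minimum | schedule | this
Reversed (n..1): this | schedule | minimum | website | widow
Result = "this schedule minimum website widow"


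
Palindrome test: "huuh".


Word: "huuh"
Reversed: "huuh"
Forward == Backward? huuh == huuh
Palindrome = Yes


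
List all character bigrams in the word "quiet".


Word: "quiet" (length 5)
Number of bigrams = 5 - 2 + 1 = 4
  Position 0: "qu"
  Position 1: "ui"
  Position 2: "ie"
  Position 3: "et"
Bigrams = "qu", "ui", "ie", "et"


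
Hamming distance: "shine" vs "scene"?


Comparing character by character (same length = 5):
  Pos 0: 's' vs 's' =
  Pos 1: 'h' vs 'c' !=
  Pos 2: 'i' vs 'e' !=
  Pos 3: 'n' vs 'n' =
  Pos 4: 'e' vs 'e' =
Hamming distance = 2


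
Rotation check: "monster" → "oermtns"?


Word: "monster", Candidate: "oermtns"
Method: check if candidate is substring of word+word
"monstermonster" contains "oermtns"? No
Is rotation = No


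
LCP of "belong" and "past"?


Word 1: "belong"
Word 2: "past"
Comparing from start:
  Pos 0: 'b' != 'p' (stop)
LCP = "" (length 0)


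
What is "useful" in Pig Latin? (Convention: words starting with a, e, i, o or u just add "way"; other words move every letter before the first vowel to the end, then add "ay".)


Word: "useful"
Starts with vowel → add 'way'
Pig Latin = "usefulway"


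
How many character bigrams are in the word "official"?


Word: "official" (length 8)
Number of 2-grams = length - 2 + 1 = 8 - 2 + 1
= 7


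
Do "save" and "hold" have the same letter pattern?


Pattern of "save": [0, 1, 2, 3]
Pattern of "hold": [0, 1, 2, 3]
Patterns match
Same pattern = Yes


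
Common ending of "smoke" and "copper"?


Word 1: "smoke"
Word 2: "copper"
Comparing from end:
  Pos -1: 'e' != 'r' (stop)
LCS = "" (length 0)


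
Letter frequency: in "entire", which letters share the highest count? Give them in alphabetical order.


Word: "entire"
Letter counts:
  'e': 2
  'i': 1
  'n': 1
  'r': 1
  't': 1
Maximum count = 2
Most frequent = 'e' (2 times each)


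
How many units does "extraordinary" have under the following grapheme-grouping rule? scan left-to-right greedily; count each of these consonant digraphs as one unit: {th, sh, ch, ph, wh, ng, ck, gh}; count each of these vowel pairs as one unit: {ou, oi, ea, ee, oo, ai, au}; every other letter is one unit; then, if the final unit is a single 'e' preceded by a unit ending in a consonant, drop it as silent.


Word: "extraordinary" (13 letters)
Left-to-right scan:
  1. 'e' (letter)
  2. 'x' (letter)
  3. 't' (letter)
  4. 'r' (letter)
  5. 'a' (letter)
  6. 'o' (letter)
  7. 'r' (letter)
  8. 'd' (letter)
  9. 'i' (letter)
  10. 'n' (letter)
  11. 'a' (letter)
  12. 'r' (letter)
  13. 'y' (letter)
Units from scan: 13
Sound units = 13 units


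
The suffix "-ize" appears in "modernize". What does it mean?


Suffix: -ize
Example: modernize = modern + -ize
Meaning = to make


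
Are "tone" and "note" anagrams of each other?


Word 1: "tone" → sorted: enot
Word 2: "note" → sorted: enot
Same letters? enot == enot
Anagram = Yes


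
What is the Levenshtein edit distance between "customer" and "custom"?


Word 1: "customer" (length 8)
Word 2: "custom" (length 6)
One optimal edit sequence (insert/delete/substitute each cost 1):
  1. keep 'c'
  2. keep 'u'
  3. keep 's'
  4. keep 't'
  5. keep 'o'
  6. keep 'm'
  7. delete 'e'  (+1)
  8. delete 'r'  (+1)
Total edit operations: 2
Edit distance = 2


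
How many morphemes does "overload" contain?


Word: "overload"
Morphemes: over- / load
Each morpheme carries meaning
= 2 morphemes


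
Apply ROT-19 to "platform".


Word: "platform"
Shift: 19
Each letter → (letter + shift) mod 26:
  'p' (15) + 19 = 8 → 'i'
  'l' (11) + 19 = 4 → 'e'
  'a' (0) + 19 = 19 → 't'
  't' (19) + 19 = 12 → 'm'
  'f' (5) + 19 = 24 → 'y'
  'o' (14) + 19 = 7 → 'h'
  'r' (17) + 19 = 10 → 'k'
  'm' (12) + 19 = 5 → 'f'
Result = "ietmyhkf"


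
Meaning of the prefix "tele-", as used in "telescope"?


Prefix: tele-
Example: telescope (tele- + scope)
Meaning = distant


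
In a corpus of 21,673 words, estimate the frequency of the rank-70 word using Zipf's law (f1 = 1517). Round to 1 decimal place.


Zipf's law: f(r) = f(1) / r
f(1) = 1517
f(70) = 1517 / 70
= 21.7 occurrences


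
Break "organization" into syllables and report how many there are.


Word: "organization"
Syllable breakdown: or | gan | i | za | tion
Counting: 5 parts
= 5 syllables


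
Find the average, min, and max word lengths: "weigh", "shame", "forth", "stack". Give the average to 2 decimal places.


Lengths: "weigh"=5, "shame"=5, "forth"=5, "stack"=5
Sum = 20, Count = 4
Average = 20/4 = 5.00
= avg=5.00, min=5, max=5


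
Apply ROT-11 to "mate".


Word: "mate"
Shift: 11
Each letter → (letter + shift) mod 26:
  'm' (12) + 11 = 23 → 'x'
  'a' (0) + 11 = 11 → 'l'
  't' (19) + 11 = 4 → 'e'
  'e' (4) + 11 = 15 → 'p'
Result = "xlep"


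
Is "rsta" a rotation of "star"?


Word: "star", Candidate: "rsta"
Method: check if candidate is substring of word+word
"starstar" contains "rsta"? Yes
Is rotation = Yes


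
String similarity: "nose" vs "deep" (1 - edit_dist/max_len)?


Word 1: "nose" (length 4)
Word 2: "deep" (length 4)
One optimal edit sequence:
  1. substitute 'n' -> 'd'  (+1)
  2. substitute 'o' -> 'e'  (+1)
  3. substitute 's' -> 'e'  (+1)
  4. substitute 'e' -> 'p'  (+1)
Edit distance = 4
Max length = max(4, 4) = 4
Similarity = 1 - 4/4
= 0.0000


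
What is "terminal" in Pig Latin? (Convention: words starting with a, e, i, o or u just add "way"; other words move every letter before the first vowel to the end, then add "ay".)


Word: "terminal"
Starts with consonant(s) → move to end, add 'ay'
Consonant cluster: "t"
Pig Latin = "erminaltay"


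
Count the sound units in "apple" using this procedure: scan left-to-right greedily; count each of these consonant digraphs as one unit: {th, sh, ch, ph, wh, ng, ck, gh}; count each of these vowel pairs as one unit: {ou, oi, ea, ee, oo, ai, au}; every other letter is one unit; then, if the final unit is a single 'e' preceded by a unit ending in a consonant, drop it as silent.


Word: "apple" (5 letters)
Left-to-right scan:
  1. 'a' (letter)
  2. 'p' (letter)
  3. 'p' (letter)
  4. 'l' (letter)
  5. 'e' (letter)
Units from scan: 5
Final unit is 'e' after a consonant -> drop as silent (-1)
Sound units = 4 units


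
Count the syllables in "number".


Word: "number"
Syllable breakdown: num | ber
Counting: 2 parts
= 2 syllables


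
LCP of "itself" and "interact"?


Word 1: "itself"
Word 2: "interact"
Comparing from start:
  Pos 0: 'i' == 'i'
  Pos 1: 't' != 'n' (stop)
LCP = "i" (length 1)


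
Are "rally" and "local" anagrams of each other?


Word 1: "rally" → sorted: allry
Word 2: "local" → sorted: acllo
Same letters? allry != acllo
Anagram = No


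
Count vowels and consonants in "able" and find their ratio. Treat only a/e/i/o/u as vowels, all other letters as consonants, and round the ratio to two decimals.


Word: "able"
Vowels (a,e,i,o,u): 2
Consonants: 2
Ratio = 2/2
= 1.00


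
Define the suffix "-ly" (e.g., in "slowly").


Suffix: -ly
Example: slowly = slow + -ly
Meaning = in a manner


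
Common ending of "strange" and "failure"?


Word 1: "strange"
Word 2: "failure"
Comparing from end:
  Pos -1: 'e' == 'e'
  Pos -2: 'g' != 'r' (stop)
LCS = "e" (length 1)


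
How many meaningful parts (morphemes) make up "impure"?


Word: "impure"
Morphemes: im- / pure
Each morpheme carries meaning
= 2 morphemes


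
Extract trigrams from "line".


Word: "line" (length 4)
Number of trigrams = 4 - 3 + 1 = 2
  Position 0: "lin"
  Position 1: "ine"
Trigrams = "lin", "ine"


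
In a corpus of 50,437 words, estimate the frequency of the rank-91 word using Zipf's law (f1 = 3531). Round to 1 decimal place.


Zipf's law: f(r) = f(1) / r
f(1) = 3531
f(91) = 3531 / 91
= 38.8 occurrences


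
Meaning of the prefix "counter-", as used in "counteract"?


Prefix: counter-
As in: counteract -> counter- + act
Meaning = against / opposite


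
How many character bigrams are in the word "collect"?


Word: "collect" (length 7)
Number of 2-grams = length - 2 + 1 = 7 - 2 + 1
= 6


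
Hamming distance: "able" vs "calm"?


Comparing character by character (same length = 4):
  Pos 0: 'a' vs 'c' !=
  Pos 1: 'b' vs 'a' !=
  Pos 2: 'l' vs 'l' =
  Pos 3: 'e' vs 'm' !=
Hamming distance = 3


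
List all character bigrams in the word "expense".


Word: "expense" (length 7)
Number of bigrams = 7 - 2 + 1 = 6
  Position 0: "ex"
  Position 1: "xp"
  Position 2: "pe"
  Position 3: "en"
  Position 4: "ns"
  Position 5: "se"
Bigrams = "ex", "xp", "pe", "en", "ns", "se"


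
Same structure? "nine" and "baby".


Pattern of "nine": [0, 1, 0, 2]
Pattern of "baby": [0, 1, 0, 2]
Patterns match
Same pattern = Yes


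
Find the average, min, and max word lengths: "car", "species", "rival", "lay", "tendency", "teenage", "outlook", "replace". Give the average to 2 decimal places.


Lengths: "car"=3, "species"=7, "rival"=5, "lay"=3, "tendency"=8, "teenage"=7, "outlook"=7, "replace"=7
Sum = 47, Count = 8
Average = 47/8 = 5.88
= avg=5.88, min=3, max=8


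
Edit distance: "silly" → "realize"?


Word 1: "silly" (length 5)
Word 2: "realize" (length 7)
One optimal edit sequence (insert/delete/substitute each cost 1):
  1. insert 'r'  (+1)
  2. substitute 's' -> 'e'  (+1)
  3. substitute 'i' -> 'a'  (+1)
  4. keep 'l'
  5. insert 'i'  (+1)
  6. substitute 'l' -> 'z'  (+1)
  7. substitute 'y' -> 'e'  (+1)
Total edit operations: 6
Edit distance = 6


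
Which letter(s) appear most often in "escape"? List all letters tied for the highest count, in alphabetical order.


Word: "escape"
Letter counts:
  'a': 1
  'c': 1
  'e': 2
  'p': 1
  's': 1
Maximum count = 2
Most frequent = 'e' (2 times each)


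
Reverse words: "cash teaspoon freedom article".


Original: "cash teaspoon freedom article"
Words (1..n): cash | teaspoon | freedom | article
Reversed (n..1): article | freedom | teaspoon | cash
Result = "article freedom teaspoon cash"


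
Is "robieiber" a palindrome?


Word: "robieiber"
Reversed: "rebieibor"
Forward == Backward? robieiber != rebieibor
Palindrome = No


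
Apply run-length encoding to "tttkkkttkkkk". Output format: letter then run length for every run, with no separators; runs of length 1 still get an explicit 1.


String: "tttkkkttkkkk"
Scanning for consecutive runs:
  't' x 3
  'k' x 3
  't' x 2
  'k' x 4
RLE = "t3k3t2k4"


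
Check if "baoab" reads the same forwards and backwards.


Word: "baoab"
Reversed: "baoab"
Forward == Backward? baoab == baoab
Palindrome = Yes


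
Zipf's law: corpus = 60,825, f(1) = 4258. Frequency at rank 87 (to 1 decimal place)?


Zipf's law: f(r) = f(1) / r
f(1) = 4258
f(87) = 4258 / 87
= 48.9 occurrences


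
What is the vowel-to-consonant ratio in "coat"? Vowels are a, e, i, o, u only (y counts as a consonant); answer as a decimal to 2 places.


Word: "coat"
Vowels (a,e,i,o,u): 2
Consonants: 2
Ratio = 2/2
= 1.00


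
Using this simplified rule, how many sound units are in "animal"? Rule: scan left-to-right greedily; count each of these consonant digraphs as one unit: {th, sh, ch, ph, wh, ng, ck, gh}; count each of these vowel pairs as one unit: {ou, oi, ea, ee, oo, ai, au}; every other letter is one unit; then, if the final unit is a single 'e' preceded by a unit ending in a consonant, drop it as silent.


Word: "animal" (6 letters)
Left-to-right scan:
  1. 'a' (letter)
  2. 'n' (letter)
  3. 'i' (letter)
  4. 'm' (letter)
  5. 'a' (letter)
  6. 'l' (letter)
Units from scan: 6
Sound units = 6 units


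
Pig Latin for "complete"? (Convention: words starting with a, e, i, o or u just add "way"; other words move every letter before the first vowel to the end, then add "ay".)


Word: "complete"
Starts with consonant(s) → move to end, add 'ay'
Consonant cluster: "c"
Pig Latin = "ompletecay"


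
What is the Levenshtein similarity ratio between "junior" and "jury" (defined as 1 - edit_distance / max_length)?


Word 1: "junior" (length 6)
Word 2: "jury" (length 4)
One optimal edit sequence:
  1. keep 'j'
  2. keep 'u'
  3. delete 'n'  (+1)
  4. delete 'i'  (+1)
  5. substitute 'o' -> 'r'  (+1)
  6. substitute 'r' -> 'y'  (+1)
Edit distance = 4
Max length = max(6, 4) = 6
Similarity = 1 - 4/6
= 0.3333


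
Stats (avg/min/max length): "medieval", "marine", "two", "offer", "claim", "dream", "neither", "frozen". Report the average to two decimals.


Lengths: "medieval"=8, "marine"=6, "two"=3, "offer"=5, "claim"=5, "dream"=5, "neither"=7, "frozen"=6
Sum = 45, Count = 8
Average = 45/8 = 5.63
= avg=5.63, min=3, max=8


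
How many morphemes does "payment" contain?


Word: "payment"
Morphemes: pay / -ment
Each morpheme carries meaning
= 2 morphemes


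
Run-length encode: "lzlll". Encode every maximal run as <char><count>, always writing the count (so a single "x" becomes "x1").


String: "lzlll"
Scanning for consecutive runs:
  'l' x 1
  'z' x 1
  'l' x 3
RLE = "l1z1l3"


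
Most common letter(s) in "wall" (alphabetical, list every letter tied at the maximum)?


Word: "wall"
Letter counts:
  'a': 1
  'l': 2
  'w': 1
Maximum count = 2
Most frequent = 'l' (2 times each)


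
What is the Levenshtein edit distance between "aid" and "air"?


Word 1: "aid" (length 3)
Word 2: "air" (length 3)
One optimal edit sequence (insert/delete/substitute each cost 1):
  1. keep 'a'
  2. keep 'i'
  3. substitute 'd' -> 'r'  (+1)
Total edit operations: 1
Edit distance = 1


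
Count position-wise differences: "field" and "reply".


Comparing character by character (same length = 5):
  Pos 0: 'f' vs 'r' !=
  Pos 1: 'i' vs 'e' !=
  Pos 2: 'e' vs 'p' !=
  Pos 3: 'l' vs 'l' =
  Pos 4: 'd' vs 'y' !=
Hamming distance = 4


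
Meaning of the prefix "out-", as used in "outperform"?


Prefix: out-
Example: outperform (out- + perform)
Meaning = surpass


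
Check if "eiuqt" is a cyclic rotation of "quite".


Word: "quite", Candidate: "eiuqt"
Method: check if candidate is substring of word+word
"quitequite" contains "eiuqt"? No
Is rotation = No


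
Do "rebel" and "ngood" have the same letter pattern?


Pattern of "rebel": [0, 1, 2, 1, 3]
Pattern of "ngood": [0, 1, 2, 2, 3]
Patterns do not match
Same pattern = No


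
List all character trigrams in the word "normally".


Word: "normally" (length 8)
Number of trigrams = 8 - 3 + 1 = 6
  Position 0: "nor"
  Position 1: "orm"
  Position 2: "rma"
  Position 3: "mal"
  Position 4: "all"
  Position 5: "lly"
Trigrams = "nor", "orm", "rma", "mal", "all", "lly"


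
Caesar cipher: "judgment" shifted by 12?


Word: "judgment"
Shift: 12
Each letter → (letter + shift) mod 26:
  'j' (9) + 12 = 21 → 'v'
  'u' (20) + 12 = 6 → 'g'
  'd' (3) + 12 = 15 → 'p'
  'g' (6) + 12 = 18 → 's'
  'm' (12) + 12 = 24 → 'y'
  'e' (4) + 12 = 16 → 'q'
  'n' (13) + 12 = 25 → 'z'
  't' (19) + 12 = 5 → 'f'
Result = "vgpsyqzf"


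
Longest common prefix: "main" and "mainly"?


Word 1: "main"
Word 2: "mainly"
Comparing from start:
  Pos 0: 'm' == 'm'
  Pos 1: 'a' == 'a'
  Pos 2: 'i' == 'i'
  Pos 3: 'n' == 'n'
LCP = "main" (length 4)


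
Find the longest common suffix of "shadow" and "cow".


Word 1: "shadow"
Word 2: "cow"
Comparing from end:
  Pos -1: 'w' == 'w'
  Pos -2: 'o' == 'o'
  Pos -3: 'd' != 'c' (stop)
LCS = "ow" (length 2)


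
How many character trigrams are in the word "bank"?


Word: "bank" (length 4)
Number of 3-grams = length - 3 + 1 = 4 - 3 + 1
= 2


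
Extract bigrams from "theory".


Word: "theory" (length 6)
Number of bigrams = 6 - 2 + 1 = 5
  Position 0: "th"
  Position 1: "he"
  Position 2: "eo"
  Position 3: "or"
  Position 4: "ry"
Bigrams = "th", "he", "eo", "or", "ry"


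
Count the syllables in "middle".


Word: "middle"
Syllable breakdown: mid | dle
Counting: 2 parts
= 2 syllables


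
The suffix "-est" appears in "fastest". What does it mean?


Suffix: -est
Example: fastest = fast + -est
Meaning = most


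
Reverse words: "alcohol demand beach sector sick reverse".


Original: "alcohol demand beach sector sick reverse"
Words (1..n): alcohol | demand | beach | sector | sick | reverse
Reversed (n..1): reverse | sick | sector | beach | demand | alcohol
Result = "reverse sick sector beach demand alcohol"


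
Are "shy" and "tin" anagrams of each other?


Word 1: "shy" → sorted: hsy
Word 2: "tin" → sorted: int
Same letters? hsy != int
Anagram = No


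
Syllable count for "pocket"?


Word: "pocket"
Syllable breakdown: pock | et
Counting: 2 parts
= 2 syllables


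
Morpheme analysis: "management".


Word: "management"
Morphemes: manage + -ment
Each morpheme carries meaning
= 2 morphemes


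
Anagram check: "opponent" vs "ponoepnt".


Word 1: "opponent" → sorted: ennooppt
Word 2: "ponoepnt" → sorted: ennooppt
Same letters? ennooppt == ennooppt
Anagram = Yes


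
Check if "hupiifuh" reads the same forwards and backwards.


Word: "hupiifuh"
Reversed: "hufiipuh"
Forward == Backward? hupiifuh != hufiipuh
Palindrome = No


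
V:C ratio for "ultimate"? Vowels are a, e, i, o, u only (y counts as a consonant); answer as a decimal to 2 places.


Word: "ultimate"
Vowels (a,e,i,o,u): 4
Consonants: 4
Ratio = 4/4
= 1.00


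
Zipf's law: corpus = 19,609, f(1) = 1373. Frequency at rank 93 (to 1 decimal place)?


Zipf's law: f(r) = f(1) / r
f(1) = 1373
f(93) = 1373 / 93
= 14.8 occurrences


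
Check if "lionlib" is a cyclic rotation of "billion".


Word: "billion", Candidate: "lionlib"
Method: check if candidate is substring of word+word
"billionbillion" contains "lionlib"? No
Is rotation = No


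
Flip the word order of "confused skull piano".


Original: "confused skull piano"
Words (1..n): confused | skull | piano
Reversed (n..1): piano | skull | confused
Result = "piano skull confused"


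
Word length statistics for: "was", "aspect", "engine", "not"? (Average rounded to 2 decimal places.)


Lengths: "was"=3, "aspect"=6, "engine"=6, "not"=3
Sum = 18, Count = 4
Average = 18/4 = 4.50
= avg=4.50, min=3, max=6


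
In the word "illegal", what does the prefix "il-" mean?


Prefix: il-
As in: illegal -> il- + legal
Meaning = not


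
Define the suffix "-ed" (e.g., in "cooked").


Suffix: -ed
Example: cooked (cook + -ed)
Meaning = past tense


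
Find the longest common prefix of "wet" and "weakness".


Word 1: "wet"
Word 2: "weakness"
Comparing from start:
  Pos 0: 'w' == 'w'
  Pos 1: 'e' == 'e'
  Pos 2: 't' != 'a' (stop)
LCP = "we" (length 2)


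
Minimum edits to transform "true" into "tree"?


Word 1: "true" (length 4)
Word 2: "tree" (length 4)
One optimal edit sequence (insert/delete/substitute each cost 1):
  1. keep 't'
  2. keep 'r'
  3. substitute 'u' -> 'e'  (+1)
  4. keep 'e'
Total edit operations: 1
Edit distance = 1


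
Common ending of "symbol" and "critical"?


Word 1: "symbol"
Word 2: "critical"
Comparing from end:
  Pos -1: 'l' == 'l'
  Pos -2: 'o' != 'a' (stop)
LCS = "l" (length 1)


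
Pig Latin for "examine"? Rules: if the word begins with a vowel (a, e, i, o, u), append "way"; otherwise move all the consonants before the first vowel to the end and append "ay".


Word: "examine"
Starts with vowel → add 'way'
Pig Latin = "examineway"


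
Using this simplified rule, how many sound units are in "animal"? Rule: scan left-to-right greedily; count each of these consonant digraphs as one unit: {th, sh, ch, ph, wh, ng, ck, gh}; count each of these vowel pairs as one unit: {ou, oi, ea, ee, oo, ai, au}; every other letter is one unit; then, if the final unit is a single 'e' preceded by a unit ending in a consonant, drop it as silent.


Word: "animal" (6 letters)
Left-to-right scan:
  [1] 'a' (letter)
  [2] 'n' (letter)
  [3] 'i' (letter)
  [4] 'm' (letter)
  [5] 'a' (letter)
  [6] 'l' (letter)
Units from scan: 6
Sound units = 6 units


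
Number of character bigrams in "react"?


Word: "react" (length 5)
Number of 2-grams = length - 2 + 1 = 5 - 2 + 1
= 4


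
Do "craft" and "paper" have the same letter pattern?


Pattern of "craft": [0, 1, 2, 3, 4]
Pattern of "paper": [0, 1, 0, 2, 3]
Patterns do not match
Same pattern = No


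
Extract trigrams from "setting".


Word: "setting" (length 7)
Number of trigrams = 7 - 3 + 1 = 5
  Position 0: "set"
  Position 1: "ett"
  Position 2: "tti"
  Position 3: "tin"
  Position 4: "ing"
Trigrams = "set", "ett", "tti", "tin", "ing"


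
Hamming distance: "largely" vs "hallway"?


Comparing character by character (same length = 7):
  Pos 0: 'l' vs 'h' !=
  Pos 1: 'a' vs 'a' =
  Pos 2: 'r' vs 'l' !=
  Pos 3: 'g' vs 'l' !=
  Pos 4: 'e' vs 'w' !=
  Pos 5: 'l' vs 'a' !=
  Pos 6: 'y' vs 'y' =
Hamming distance = 5


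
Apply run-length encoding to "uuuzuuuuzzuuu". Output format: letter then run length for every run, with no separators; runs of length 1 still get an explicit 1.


String: "uuuzuuuuzzuuu"
Scanning for consecutive runs:
  'u' x 3
  'z' x 1
  'u' x 4
  'z' x 2
  'u' x 3
RLE = "u3z1u4z2u3"


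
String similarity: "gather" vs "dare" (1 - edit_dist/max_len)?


Word 1: "gather" (length 6)
Word 2: "dare" (length 4)
One optimal edit sequence:
  1. substitute 'g' -> 'd'  (+1)
  2. keep 'a'
  3. delete 't'  (+1)
  4. substitute 'h' -> 'r'  (+1)
  5. keep 'e'
  6. delete 'r'  (+1)
Edit distance = 4
Max length = max(6, 4) = 6
Similarity = 1 - 4/6
= 0.3333


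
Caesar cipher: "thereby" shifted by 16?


Word: "thereby"
Shift: 16
Each letter → (letter + shift) mod 26:
  't' (19) + 16 = 9 → 'j'
  'h' (7) + 16 = 23 → 'x'
  'e' (4) + 16 = 20 → 'u'
  'r' (17) + 16 = 7 → 'h'
  'e' (4) + 16 = 20 → 'u'
  'b' (1) + 16 = 17 → 'r'
  'y' (24) + 16 = 14 → 'o'
Result = "jxuhuro"


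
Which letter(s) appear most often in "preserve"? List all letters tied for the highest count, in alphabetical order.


Word: "preserve"
Letter counts:
  'e': 3
  'p': 1
  'r': 2
  's': 1
  'v': 1
Maximum count = 3
Most frequent = 'e' (3 times each)


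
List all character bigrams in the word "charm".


Word: "charm" (length 5)
Number of bigrams = 5 - 2 + 1 = 4
  Position 0: "ch"
  Position 1: "ha"
  Position 2: "ar"
  Position 3: "rm"
Bigrams = "ch", "ha", "ar", "rm"


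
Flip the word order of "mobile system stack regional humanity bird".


Original: "mobile system stack regional humanity bird"
Words (1..n): mobile | system | stack | regional | humanity | bird
Reversed (n..1): bird | humanity | regional | stack | system | mobile
Result = "bird humanity regional stack system mobile"


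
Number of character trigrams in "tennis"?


Word: "tennis" (length 6)
Number of 3-grams = length - 3 + 1 = 6 - 3 + 1
= 4


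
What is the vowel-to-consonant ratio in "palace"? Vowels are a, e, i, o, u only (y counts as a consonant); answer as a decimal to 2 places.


Word: "palace"
Vowels (a,e,i,o,u): 3
Consonants: 3
Ratio = 3/3
= 1.00


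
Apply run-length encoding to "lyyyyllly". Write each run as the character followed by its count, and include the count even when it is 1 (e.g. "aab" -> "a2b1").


String: "lyyyyllly"
Scanning for consecutive runs:
  'l' x 1
  'y' x 4
  'l' x 3
  'y' x 1
RLE = "l1y4l3y1"


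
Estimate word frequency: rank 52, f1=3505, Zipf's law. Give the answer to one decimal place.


Zipf's law: f(r) = f(1) / r
f(1) = 3505
f(52) = 3505 / 52
= 67.4 occurrences


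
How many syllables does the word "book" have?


Word: "book"
Syllable breakdown: book
Counting: 1 part
= 1 syllable


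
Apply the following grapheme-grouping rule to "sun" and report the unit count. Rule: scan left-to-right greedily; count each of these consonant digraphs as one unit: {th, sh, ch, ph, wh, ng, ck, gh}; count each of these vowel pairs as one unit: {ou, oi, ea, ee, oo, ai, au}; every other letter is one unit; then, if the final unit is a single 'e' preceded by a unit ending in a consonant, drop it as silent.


Word: "sun" (3 letters)
Left-to-right scan:
  1. 's' (letter)
  2. 'u' (letter)
  3. 'n' (letter)
Units from scan: 3
Sound units = 3 units


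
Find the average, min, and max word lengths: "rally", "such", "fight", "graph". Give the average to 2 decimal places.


Lengths: "rally"=5, "such"=4, "fight"=5, "graph"=5
Sum = 19, Count = 4
Average = 19/4 = 4.75
= avg=4.75, min=4, max=5


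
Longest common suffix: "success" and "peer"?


Word 1: "success"
Word 2: "peer"
Comparing from end:
  Pos -1: 's' != 'r' (stop)
LCS = "" (length 0)


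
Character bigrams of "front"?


Word: "front" (length 5)
Number of bigrams = 5 - 2 + 1 = 4
  Position 0: "fr"
  Position 1: "ro"
  Position 2: "on"
  Position 3: "nt"
Bigrams = "fr", "ro", "on", "nt"


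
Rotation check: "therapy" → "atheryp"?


Word: "therapy", Candidate: "atheryp"
Method: check if candidate is substring of word+word
"therapytherapy" contains "atheryp"? No
Is rotation = No


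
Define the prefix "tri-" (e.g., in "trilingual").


Prefix: tri-
As in: trilingual -> tri- + lingual
Meaning = three


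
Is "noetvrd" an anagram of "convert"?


Word 1: "convert" → sorted: cenortv
Word 2: "noetvrd" → sorted: denortv
Same letters? cenortv != denortv
Anagram = No


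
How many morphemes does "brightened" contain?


Word: "brightened"
Morphemes: bright | -en | -ed
Each morpheme carries meaning
= 3 morphemes


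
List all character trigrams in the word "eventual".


Word: "eventual" (length 8)
Number of trigrams = 8 - 3 + 1 = 6
  Position 0: "eve"
  Position 1: "ven"
  Position 2: "ent"
  Position 3: "ntu"
  Position 4: "tua"
  Position 5: "ual"
Trigrams = "eve", "ven", "ent", "ntu", "tua", "ual"


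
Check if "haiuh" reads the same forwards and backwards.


Word: "haiuh"
Reversed: "huiah"
Forward == Backward? haiuh != huiah
Palindrome = No


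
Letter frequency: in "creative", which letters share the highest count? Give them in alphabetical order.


Word: "creative"
Letter counts:
  'a': 1
  'c': 1
  'e': 2
  'i': 1
  'r': 1
  't': 1
  'v': 1
Maximum count = 2
Most frequent = 'e' (2 times each)


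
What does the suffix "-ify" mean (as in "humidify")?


Suffix: -ify
Example: humidify = humid + -ify
Meaning = to make


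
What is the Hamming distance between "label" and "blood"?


Comparing character by character (same length = 5):
  Pos 0: 'l' vs 'b' !=
  Pos 1: 'a' vs 'l' !=
  Pos 2: 'b' vs 'o' !=
  Pos 3: 'e' vs 'o' !=
  Pos 4: 'l' vs 'd' !=
Hamming distance = 5


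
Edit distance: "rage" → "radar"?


Word 1: "rage" (length 4)
Word 2: "radar" (length 5)
One optimal edit sequence (insert/delete/substitute each cost 1):
  1. keep 'r'
  2. keep 'a'
  3. insert 'd'  (+1)
  4. substitute 'g' -> 'a'  (+1)
  5. substitute 'e' -> 'r'  (+1)
Total edit operations: 3
Edit distance = 3


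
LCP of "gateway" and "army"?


Word 1: "gateway"
Word 2: "army"
Comparing from start:
  Pos 0: 'g' != 'a' (stop)
LCP = "" (length 0)


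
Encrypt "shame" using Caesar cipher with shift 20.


Word: "shame"
Shift: 20
Each letter → (letter + shift) mod 26:
  's' (18) + 20 = 12 → 'm'
  'h' (7) + 20 = 1 → 'b'
  'a' (0) + 20 = 20 → 'u'
  'm' (12) + 20 = 6 → 'g'
  'e' (4) + 20 = 24 → 'y'
Result = "mbugy"


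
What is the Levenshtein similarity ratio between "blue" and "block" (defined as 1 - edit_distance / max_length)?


Word 1: "blue" (length 4)
Word 2: "block" (length 5)
One optimal edit sequence:
  1. keep 'b'
  2. keep 'l'
  3. insert 'o'  (+1)
  4. substitute 'u' -> 'c'  (+1)
  5. substitute 'e' -> 'k'  (+1)
Edit distance = 3
Max length = max(4, 5) = 5
Similarity = 1 - 3/5
= 0.4000


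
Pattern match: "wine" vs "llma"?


Pattern of "wine": [0, 1, 2, 3]
Pattern of "llma": [0, 0, 1, 2]
Patterns do not match
Same pattern = No


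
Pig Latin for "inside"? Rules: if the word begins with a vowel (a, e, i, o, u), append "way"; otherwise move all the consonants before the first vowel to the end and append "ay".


Word: "inside"
Starts with vowel → add 'way'
Pig Latin = "insideway"


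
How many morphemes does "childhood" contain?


Word: "childhood"
Morphemes: child | -hood
Each morpheme carries meaning
= 2 morphemes


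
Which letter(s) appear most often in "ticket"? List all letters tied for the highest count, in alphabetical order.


Word: "ticket"
Letter counts:
  'c': 1
  'e': 1
  'i': 1
  'k': 1
  't': 2
Maximum count = 2
Most frequent = 't' (2 times each)


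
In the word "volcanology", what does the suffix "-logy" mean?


Suffix: -logy
As in: volcanology -> volcano + -logy
Meaning = study of


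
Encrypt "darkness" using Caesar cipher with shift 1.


Word: "darkness"
Shift: 1
Each letter → (letter + shift) mod 26:
  'd' (3) + 1 = 4 → 'e'
  'a' (0) + 1 = 1 → 'b'
  'r' (17) + 1 = 18 → 's'
  'k' (10) + 1 = 11 → 'l'
  'n' (13) + 1 = 14 → 'o'
  'e' (4) + 1 = 5 → 'f'
  's' (18) + 1 = 19 → 't'
  's' (18) + 1 = 19 → 't'
Result = "ebsloftt"


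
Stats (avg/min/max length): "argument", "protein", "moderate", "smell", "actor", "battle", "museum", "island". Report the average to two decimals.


Lengths: "argument"=8, "protein"=7, "moderate"=8, "smell"=5, "actor"=5, "battle"=6, "museum"=6, "island"=6
Sum = 51, Count = 8
Average = 51/8 = 6.38
= avg=6.38, min=5, max=8


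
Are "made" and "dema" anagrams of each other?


Word 1: "made" → sorted: adem
Word 2: "dema" → sorted: adem
Same letters? adem == adem
Anagram = Yes
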